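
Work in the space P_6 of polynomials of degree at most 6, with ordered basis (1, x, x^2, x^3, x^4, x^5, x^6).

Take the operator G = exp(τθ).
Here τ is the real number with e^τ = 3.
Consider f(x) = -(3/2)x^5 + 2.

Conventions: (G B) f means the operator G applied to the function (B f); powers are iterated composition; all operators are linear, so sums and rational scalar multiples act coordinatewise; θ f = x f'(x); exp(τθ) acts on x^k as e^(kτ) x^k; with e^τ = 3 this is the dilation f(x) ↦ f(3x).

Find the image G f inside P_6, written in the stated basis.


exp(τθ) x^k = e^(kτ) x^k; with e^τ = 3 this sends x^k to 3^k x^k
x^5 ↦ 243 x^5
applying this coordinatewise to f: exp(τθ) f = -(729/2)x^5 + 2

g(x) = -(729/2)x^5 + 2


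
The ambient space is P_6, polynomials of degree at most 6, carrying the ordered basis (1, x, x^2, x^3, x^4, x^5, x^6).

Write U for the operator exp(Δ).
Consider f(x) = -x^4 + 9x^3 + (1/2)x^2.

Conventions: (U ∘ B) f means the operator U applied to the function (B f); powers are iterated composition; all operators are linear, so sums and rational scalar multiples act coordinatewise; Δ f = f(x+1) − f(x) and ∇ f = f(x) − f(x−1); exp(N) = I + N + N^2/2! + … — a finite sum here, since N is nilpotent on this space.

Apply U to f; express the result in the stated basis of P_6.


g(x) = -x^4 + 5x^3 + (31/2)x^2 + 35x + 31

order-1 term: -4x^3 + 21x^2 + 24x + 17/2
order-2 term: -6x^2 + 15x + 41/2
order-3 term: -4x + 3
order-4 term: -1
the series for exp(Δ) f terminates at order 4
exp(Δ) f = -x^4 + 5x^3 + (31/2)x^2 + 35x + 31


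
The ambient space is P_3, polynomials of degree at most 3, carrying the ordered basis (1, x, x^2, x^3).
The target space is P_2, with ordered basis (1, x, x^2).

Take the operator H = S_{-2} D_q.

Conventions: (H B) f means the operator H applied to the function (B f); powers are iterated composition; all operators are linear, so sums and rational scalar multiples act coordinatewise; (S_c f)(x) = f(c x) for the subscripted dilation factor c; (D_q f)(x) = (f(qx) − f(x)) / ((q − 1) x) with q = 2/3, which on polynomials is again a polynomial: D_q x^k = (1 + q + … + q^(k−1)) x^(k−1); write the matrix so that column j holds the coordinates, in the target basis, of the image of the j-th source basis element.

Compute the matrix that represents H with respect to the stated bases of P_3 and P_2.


the matrix is [[0, 1, 0, 0]; [0, 0, -10/3, 0]; [0, 0, 0, 76/9]] (rows listed top to bottom)

image of 1: 0
image of x: 1
image of x^2: -(10/3)x
image of x^3: (76/9)x^2
each image's coordinates form column j of the matrix


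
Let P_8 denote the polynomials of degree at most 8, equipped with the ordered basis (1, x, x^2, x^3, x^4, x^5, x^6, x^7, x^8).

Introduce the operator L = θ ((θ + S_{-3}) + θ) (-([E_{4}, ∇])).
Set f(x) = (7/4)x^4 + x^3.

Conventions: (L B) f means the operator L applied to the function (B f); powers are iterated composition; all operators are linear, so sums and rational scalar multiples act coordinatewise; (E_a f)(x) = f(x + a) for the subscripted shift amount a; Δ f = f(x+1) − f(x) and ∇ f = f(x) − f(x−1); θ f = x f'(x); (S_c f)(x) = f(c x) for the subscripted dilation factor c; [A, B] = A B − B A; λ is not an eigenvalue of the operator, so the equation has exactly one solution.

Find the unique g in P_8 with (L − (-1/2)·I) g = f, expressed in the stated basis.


g(x) = (7/2)x^4 + 2x^3

write g with unknown coordinates in the stated basis and equate coefficients in (L − (-1/2)·I) g = f
solving from the highest basis element down gives g = (7/2)x^4 + 2x^3
check: L g = 0
so L g − (-1/2)·g = (7/4)x^4 + x^3 = f ✓


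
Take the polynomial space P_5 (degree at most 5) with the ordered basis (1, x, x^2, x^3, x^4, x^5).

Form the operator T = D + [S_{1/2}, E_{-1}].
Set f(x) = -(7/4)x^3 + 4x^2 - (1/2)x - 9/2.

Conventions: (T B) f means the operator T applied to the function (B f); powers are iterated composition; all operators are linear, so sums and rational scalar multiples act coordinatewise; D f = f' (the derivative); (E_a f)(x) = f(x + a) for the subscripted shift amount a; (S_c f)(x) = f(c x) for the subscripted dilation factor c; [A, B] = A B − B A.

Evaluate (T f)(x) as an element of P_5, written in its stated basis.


D f = -(21/4)x^2 + 8x - 1/2
E_{-1} f = -(7/4)x^3 + (37/4)x^2 - (55/4)x + 7/4
S_{1/2} E_{-1} f = -(7/32)x^3 + (37/16)x^2 - (55/8)x + 7/4
S_{1/2} f = -(7/32)x^3 + x^2 - (1/4)x - 9/2
E_{-1} S_{1/2} f = -(7/32)x^3 + (53/32)x^2 - (93/32)x - 97/32
[S_{1/2}, E_{-1}] f = (21/32)x^2 - (127/32)x + 153/32
(D + [S_{1/2}, E_{-1}]) f = -(147/32)x^2 + (129/32)x + 137/32

g(x) = -(147/32)x^2 + (129/32)x + 137/32


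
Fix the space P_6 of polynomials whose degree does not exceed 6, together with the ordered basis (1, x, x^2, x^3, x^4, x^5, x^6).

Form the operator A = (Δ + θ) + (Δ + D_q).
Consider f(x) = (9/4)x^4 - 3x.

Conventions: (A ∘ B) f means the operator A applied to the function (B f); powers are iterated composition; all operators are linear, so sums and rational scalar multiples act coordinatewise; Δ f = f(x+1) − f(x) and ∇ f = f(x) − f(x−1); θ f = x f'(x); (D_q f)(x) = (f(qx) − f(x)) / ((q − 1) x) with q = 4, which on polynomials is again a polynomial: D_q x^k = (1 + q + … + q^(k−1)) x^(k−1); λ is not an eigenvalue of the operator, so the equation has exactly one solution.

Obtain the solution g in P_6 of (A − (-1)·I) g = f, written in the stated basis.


the result is g(x) = (9/20)x^4 - (837/80)x^3 + (7389/80)x^2 - (62007/160)x + 159669/160

write g with unknown coordinates in the stated basis and equate coefficients in (A − (-1)·I) g = f
solving from the highest basis element down gives g = (9/20)x^4 - (837/80)x^3 + (7389/80)x^2 - (62007/160)x + 159669/160
check: A g = (9/5)x^4 + (837/80)x^3 - (7389/80)x^2 + (61527/160)x - 159669/160
so A g − (-1)·g = (9/4)x^4 - 3x = f ✓


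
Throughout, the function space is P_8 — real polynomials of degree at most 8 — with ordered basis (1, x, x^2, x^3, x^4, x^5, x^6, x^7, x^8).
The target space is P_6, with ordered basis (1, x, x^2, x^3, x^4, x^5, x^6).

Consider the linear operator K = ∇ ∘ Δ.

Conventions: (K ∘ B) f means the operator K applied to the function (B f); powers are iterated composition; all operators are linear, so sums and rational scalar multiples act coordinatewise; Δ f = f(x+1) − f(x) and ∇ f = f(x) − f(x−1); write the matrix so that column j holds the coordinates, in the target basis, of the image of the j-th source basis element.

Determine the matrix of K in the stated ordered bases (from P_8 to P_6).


image of 1: 0
image of x: 0
image of x^2: 2
image of x^3: 6x
image of x^4: 12x^2 + 2
image of x^5: 20x^3 + 10x
image of x^6: 30x^4 + 30x^2 + 2
image of x^7: 42x^5 + 70x^3 + 14x
image of x^8: 56x^6 + 140x^4 + 56x^2 + 2
each image's coordinates form column j of the matrix

the matrix is [[0, 0, 2, 0, 2, 0, 2, 0, 2]; [0, 0, 0, 6, 0, 10, 0, 14, 0]; [0, 0, 0, 0, 12, 0, 30, 0, 56]; [0, 0, 0, 0, 0, 20, 0, 70, 0]; [0, 0, 0, 0, 0, 0, 30, 0, 140]; [0, 0, 0, 0, 0, 0, 0, 42, 0]; [0, 0, 0, 0, 0, 0, 0, 0, 56]] (rows listed top to bottom)


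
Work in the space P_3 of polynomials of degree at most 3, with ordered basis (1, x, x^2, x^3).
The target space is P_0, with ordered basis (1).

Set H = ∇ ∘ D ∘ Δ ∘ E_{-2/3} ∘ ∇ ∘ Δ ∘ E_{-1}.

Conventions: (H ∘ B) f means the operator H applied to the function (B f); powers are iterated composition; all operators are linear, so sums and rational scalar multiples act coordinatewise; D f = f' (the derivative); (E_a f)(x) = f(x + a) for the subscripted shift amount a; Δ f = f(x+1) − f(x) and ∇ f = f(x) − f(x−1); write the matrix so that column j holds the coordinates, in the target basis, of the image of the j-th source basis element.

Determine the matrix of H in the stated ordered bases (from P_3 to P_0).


image of 1: 0
image of x: 0
image of x^2: 0
image of x^3: 0
each image's coordinates form column j of the matrix

the matrix is [[0, 0, 0, 0]] (rows listed top to bottom)


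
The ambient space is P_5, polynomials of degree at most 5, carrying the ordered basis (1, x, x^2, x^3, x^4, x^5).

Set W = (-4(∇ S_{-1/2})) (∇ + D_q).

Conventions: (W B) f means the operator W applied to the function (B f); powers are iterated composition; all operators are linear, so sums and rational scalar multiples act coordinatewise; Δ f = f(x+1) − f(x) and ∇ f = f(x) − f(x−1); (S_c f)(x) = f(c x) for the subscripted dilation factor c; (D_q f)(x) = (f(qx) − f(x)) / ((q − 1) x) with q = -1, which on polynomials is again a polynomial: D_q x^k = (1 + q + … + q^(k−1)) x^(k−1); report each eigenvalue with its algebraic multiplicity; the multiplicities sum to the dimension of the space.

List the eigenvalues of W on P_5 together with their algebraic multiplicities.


λ = 0 (multiplicity 6)

image of 1: 0
image of x: 0
image of x^2: 4
image of x^3: -8x - 2
image of x^4: 6x^2 + 6x + 4
image of x^5: -6x^3 - 6x^2 - 11x - 7/2
the matrix is upper triangular; its diagonal is (0, 0, 0, 0, 0, 0)
for a triangular matrix the eigenvalues are the diagonal entries, with algebraic multiplicity their repetition count


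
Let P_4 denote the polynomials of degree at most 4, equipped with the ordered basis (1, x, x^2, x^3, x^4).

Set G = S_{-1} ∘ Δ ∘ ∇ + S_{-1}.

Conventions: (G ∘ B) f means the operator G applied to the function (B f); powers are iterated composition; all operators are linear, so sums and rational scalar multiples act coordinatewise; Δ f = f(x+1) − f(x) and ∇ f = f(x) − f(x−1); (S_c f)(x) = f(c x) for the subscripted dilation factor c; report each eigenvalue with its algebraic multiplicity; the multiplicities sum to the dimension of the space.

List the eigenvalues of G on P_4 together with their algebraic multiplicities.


image of 1: 1
image of x: -x
image of x^2: x^2 + 2
image of x^3: -x^3 - 6x
image of x^4: x^4 + 12x^2 + 2
the matrix is upper triangular; its diagonal is (1, -1, 1, -1, 1)
for a triangular matrix the eigenvalues are the diagonal entries, with algebraic multiplicity their repetition count

λ = -1 (multiplicity 2), λ = 1 (multiplicity 3)


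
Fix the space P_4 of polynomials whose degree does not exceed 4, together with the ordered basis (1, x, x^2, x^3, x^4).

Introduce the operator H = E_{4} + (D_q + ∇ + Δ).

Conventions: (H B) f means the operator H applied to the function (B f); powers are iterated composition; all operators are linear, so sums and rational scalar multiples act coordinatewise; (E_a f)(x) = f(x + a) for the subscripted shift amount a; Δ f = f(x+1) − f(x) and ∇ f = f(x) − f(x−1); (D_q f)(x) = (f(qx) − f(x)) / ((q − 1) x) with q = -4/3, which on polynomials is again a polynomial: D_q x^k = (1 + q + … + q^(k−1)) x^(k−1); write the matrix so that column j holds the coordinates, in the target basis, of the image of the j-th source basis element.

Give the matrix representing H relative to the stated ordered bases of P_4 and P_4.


image of 1: 1
image of x: x + 7
image of x^2: x^2 + (35/3)x + 16
image of x^3: x^3 + (175/9)x^2 + 48x + 66
image of x^4: x^4 + (623/27)x^3 + 96x^2 + 264x + 256
each image's coordinates form column j of the matrix

the matrix is [[1, 7, 16, 66, 256]; [0, 1, 35/3, 48, 264]; [0, 0, 1, 175/9, 96]; [0, 0, 0, 1, 623/27]; [0, 0, 0, 0, 1]] (rows listed top to bottom)


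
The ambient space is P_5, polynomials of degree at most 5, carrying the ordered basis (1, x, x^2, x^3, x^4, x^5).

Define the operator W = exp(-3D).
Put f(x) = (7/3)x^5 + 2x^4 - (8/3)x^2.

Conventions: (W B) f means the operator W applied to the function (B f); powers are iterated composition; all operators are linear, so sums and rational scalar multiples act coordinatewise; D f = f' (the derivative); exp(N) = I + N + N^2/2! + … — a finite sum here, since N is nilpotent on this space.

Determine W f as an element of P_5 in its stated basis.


g(x) = (7/3)x^5 - 33x^4 + 186x^3 - (1574/3)x^2 + 745x - 429

order-1 term: -35x^4 - 24x^3 + 16x
order-2 term: 210x^3 + 108x^2 - 24
order-3 term: -630x^2 - 216x
order-4 term: 945x + 162
order-5 term: -567
the series for exp(-3D) f terminates at order 5
exp(-3D) f = (7/3)x^5 - 33x^4 + 186x^3 - (1574/3)x^2 + 745x - 429


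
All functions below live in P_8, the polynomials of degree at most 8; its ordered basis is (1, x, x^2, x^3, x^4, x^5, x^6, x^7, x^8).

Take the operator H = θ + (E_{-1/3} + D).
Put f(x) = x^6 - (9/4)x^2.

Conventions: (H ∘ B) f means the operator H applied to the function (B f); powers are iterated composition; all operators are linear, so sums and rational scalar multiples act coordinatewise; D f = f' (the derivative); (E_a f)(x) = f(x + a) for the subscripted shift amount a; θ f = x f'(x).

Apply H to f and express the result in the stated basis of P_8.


g(x) = 7x^6 + 4x^5 + (5/3)x^4 - (20/27)x^3 - (709/108)x^2 - (245/81)x - 725/2916

θ f = 6x^6 - (9/2)x^2
E_{-1/3} f = x^6 - 2x^5 + (5/3)x^4 - (20/27)x^3 - (223/108)x^2 + (239/162)x - 725/2916
D f = 6x^5 - (9/2)x
(E_{-1/3} + D) f = x^6 + 4x^5 + (5/3)x^4 - (20/27)x^3 - (223/108)x^2 - (245/81)x - 725/2916
(θ + (E_{-1/3} + D)) f = 7x^6 + 4x^5 + (5/3)x^4 - (20/27)x^3 - (709/108)x^2 - (245/81)x - 725/2916


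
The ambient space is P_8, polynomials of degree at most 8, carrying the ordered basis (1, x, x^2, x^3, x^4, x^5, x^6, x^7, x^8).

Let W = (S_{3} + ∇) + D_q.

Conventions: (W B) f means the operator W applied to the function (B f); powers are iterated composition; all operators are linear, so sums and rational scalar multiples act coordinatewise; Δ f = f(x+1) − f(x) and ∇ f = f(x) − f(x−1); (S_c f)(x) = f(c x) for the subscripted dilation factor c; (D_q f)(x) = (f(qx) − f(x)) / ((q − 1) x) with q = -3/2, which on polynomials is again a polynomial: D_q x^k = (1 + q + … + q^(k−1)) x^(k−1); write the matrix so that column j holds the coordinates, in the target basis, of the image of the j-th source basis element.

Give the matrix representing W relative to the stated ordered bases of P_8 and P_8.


the matrix is [[1, 2, -1, 1, -1, 1, -1, 1, -1]; [0, 3, 3/2, -3, 4, -5, 6, -7, 8]; [0, 0, 9, 19/4, -6, 10, -15, 21, -28]; [0, 0, 0, 27, 19/8, -10, 20, -35, 56]; [0, 0, 0, 0, 81, 135/16, -15, 35, -70]; [0, 0, 0, 0, 0, 243, 59/32, -21, 56]; [0, 0, 0, 0, 0, 0, 729, 911/64, -28]; [0, 0, 0, 0, 0, 0, 0, 2187, -237/128]; [0, 0, 0, 0, 0, 0, 0, 0, 6561]] (rows listed top to bottom)

image of 1: 1
image of x: 3x + 2
image of x^2: 9x^2 + (3/2)x - 1
image of x^3: 27x^3 + (19/4)x^2 - 3x + 1
image of x^4: 81x^4 + (19/8)x^3 - 6x^2 + 4x - 1
image of x^5: 243x^5 + (135/16)x^4 - 10x^3 + 10x^2 - 5x + 1
image of x^6: 729x^6 + (59/32)x^5 - 15x^4 + 20x^3 - 15x^2 + 6x - 1
image of x^7: 2187x^7 + (911/64)x^6 - 21x^5 + 35x^4 - 35x^3 + 21x^2 - 7x + 1
image of x^8: 6561x^8 - (237/128)x^7 - 28x^6 + 56x^5 - 70x^4 + 56x^3 - 28x^2 + 8x - 1
each image's coordinates form column j of the matrix


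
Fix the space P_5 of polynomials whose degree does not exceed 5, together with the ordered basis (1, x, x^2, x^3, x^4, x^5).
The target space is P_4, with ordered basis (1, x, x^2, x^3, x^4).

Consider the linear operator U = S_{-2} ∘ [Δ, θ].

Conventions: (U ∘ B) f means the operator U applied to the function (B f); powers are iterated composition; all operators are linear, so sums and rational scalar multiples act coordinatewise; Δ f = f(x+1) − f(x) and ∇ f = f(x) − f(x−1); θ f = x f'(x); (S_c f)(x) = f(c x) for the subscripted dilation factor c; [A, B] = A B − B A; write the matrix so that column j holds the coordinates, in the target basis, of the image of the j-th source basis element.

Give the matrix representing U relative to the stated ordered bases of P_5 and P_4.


the matrix is [[0, 1, 2, 3, 4, 5]; [0, 0, -4, -12, -24, -40]; [0, 0, 0, 12, 48, 120]; [0, 0, 0, 0, -32, -160]; [0, 0, 0, 0, 0, 80]] (rows listed top to bottom)

image of 1: 0
image of x: 1
image of x^2: -4x + 2
image of x^3: 12x^2 - 12x + 3
image of x^4: -32x^3 + 48x^2 - 24x + 4
image of x^5: 80x^4 - 160x^3 + 120x^2 - 40x + 5
each image's coordinates form column j of the matrix


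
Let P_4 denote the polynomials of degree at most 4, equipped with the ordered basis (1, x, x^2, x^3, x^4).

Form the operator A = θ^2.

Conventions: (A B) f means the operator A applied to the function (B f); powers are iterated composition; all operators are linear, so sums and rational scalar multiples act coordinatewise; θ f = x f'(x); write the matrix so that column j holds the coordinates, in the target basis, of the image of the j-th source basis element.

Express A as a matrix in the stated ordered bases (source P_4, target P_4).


image of 1: 0
image of x: x
image of x^2: 4x^2
image of x^3: 9x^3
image of x^4: 16x^4
each image's coordinates form column j of the matrix

the matrix is [[0, 0, 0, 0, 0]; [0, 1, 0, 0, 0]; [0, 0, 4, 0, 0]; [0, 0, 0, 9, 0]; [0, 0, 0, 0, 16]] (rows listed top to bottom)


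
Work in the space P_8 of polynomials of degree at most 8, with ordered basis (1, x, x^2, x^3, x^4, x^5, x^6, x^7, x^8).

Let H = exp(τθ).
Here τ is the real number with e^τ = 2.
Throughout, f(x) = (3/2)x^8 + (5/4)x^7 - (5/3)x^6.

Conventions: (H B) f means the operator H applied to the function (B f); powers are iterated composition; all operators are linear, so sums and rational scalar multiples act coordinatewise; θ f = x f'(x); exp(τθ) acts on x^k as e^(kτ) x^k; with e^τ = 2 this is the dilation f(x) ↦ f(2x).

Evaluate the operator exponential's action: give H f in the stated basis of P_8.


exp(τθ) x^k = e^(kτ) x^k; with e^τ = 2 this sends x^k to 2^k x^k
x^6 ↦ 64 x^6
x^7 ↦ 128 x^7
x^8 ↦ 256 x^8
applying this coordinatewise to f: exp(τθ) f = 384x^8 + 160x^7 - (320/3)x^6

the image equals g(x) = 384x^8 + 160x^7 - (320/3)x^6


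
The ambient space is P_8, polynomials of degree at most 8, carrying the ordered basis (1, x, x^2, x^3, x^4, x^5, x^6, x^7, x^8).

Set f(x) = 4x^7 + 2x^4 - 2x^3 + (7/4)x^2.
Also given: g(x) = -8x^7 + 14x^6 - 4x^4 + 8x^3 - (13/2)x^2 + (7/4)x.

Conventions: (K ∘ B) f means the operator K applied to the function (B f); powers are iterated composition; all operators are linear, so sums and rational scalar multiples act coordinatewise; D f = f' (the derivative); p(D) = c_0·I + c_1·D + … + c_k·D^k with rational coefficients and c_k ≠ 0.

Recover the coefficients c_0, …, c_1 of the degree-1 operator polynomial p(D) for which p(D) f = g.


c_0 = -2, c_1 = 1/2

D^0 f = 4x^7 + 2x^4 - 2x^3 + (7/4)x^2
D^1 f = 28x^6 + 8x^3 - 6x^2 + (7/2)x
matching coefficients of g against c_0 f + c_1 Df + … from the top degree down determines the c_i
solution: c_0 = -2, c_1 = 1/2


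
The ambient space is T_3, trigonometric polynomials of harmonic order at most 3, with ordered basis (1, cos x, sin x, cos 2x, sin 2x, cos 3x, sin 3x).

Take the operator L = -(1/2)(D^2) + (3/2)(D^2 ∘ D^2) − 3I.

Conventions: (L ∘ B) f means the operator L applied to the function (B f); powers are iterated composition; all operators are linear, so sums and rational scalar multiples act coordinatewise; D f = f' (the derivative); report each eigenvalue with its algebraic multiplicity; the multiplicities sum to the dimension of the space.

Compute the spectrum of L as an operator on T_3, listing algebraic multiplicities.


image of 1: -3
image of cos x: -cos x
image of sin x: -sin x
image of cos 2x: 23cos 2x
image of sin 2x: 23sin 2x
image of cos 3x: 123cos 3x
image of sin 3x: 123sin 3x
the matrix is diagonal; its diagonal is (-3, -1, -1, 23, 23, 123, 123)
for a triangular matrix the eigenvalues are the diagonal entries, with algebraic multiplicity their repetition count

λ = -3 (multiplicity 1), λ = -1 (multiplicity 2), λ = 23 (multiplicity 2), λ = 123 (multiplicity 2)


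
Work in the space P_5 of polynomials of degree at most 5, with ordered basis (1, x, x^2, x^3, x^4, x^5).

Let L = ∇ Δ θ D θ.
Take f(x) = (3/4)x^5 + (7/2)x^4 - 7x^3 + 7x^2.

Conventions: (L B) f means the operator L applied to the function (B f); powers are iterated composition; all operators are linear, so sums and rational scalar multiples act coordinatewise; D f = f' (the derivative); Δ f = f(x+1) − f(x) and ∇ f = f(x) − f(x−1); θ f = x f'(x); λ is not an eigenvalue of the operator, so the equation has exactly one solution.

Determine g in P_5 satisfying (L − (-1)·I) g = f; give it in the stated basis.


write g with unknown coordinates in the stated basis and equate coefficients in (L − (-1)·I) g = f
solving from the highest basis element down gives g = (3/4)x^5 + (7/2)x^4 - 7x^3 - 893x^2 - 1008x + 102
check: L g = 900x^2 + 1008x - 102
so L g − (-1)·g = (3/4)x^5 + (7/2)x^4 - 7x^3 + 7x^2 = f ✓

the result is g(x) = (3/4)x^5 + (7/2)x^4 - 7x^3 - 893x^2 - 1008x + 102


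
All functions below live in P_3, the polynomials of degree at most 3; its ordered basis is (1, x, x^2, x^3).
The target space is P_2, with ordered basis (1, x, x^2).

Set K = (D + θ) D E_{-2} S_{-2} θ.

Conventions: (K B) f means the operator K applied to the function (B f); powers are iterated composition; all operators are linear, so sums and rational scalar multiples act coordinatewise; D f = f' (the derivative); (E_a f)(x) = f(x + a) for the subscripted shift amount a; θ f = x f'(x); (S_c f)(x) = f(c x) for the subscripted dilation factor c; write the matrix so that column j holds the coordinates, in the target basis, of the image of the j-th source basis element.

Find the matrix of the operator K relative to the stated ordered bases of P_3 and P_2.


image of 1: 0
image of x: 0
image of x^2: 16x + 16
image of x^3: -144x^2 + 144x + 288
each image's coordinates form column j of the matrix

the matrix is [[0, 0, 16, 288]; [0, 0, 16, 144]; [0, 0, 0, -144]] (rows listed top to bottom)


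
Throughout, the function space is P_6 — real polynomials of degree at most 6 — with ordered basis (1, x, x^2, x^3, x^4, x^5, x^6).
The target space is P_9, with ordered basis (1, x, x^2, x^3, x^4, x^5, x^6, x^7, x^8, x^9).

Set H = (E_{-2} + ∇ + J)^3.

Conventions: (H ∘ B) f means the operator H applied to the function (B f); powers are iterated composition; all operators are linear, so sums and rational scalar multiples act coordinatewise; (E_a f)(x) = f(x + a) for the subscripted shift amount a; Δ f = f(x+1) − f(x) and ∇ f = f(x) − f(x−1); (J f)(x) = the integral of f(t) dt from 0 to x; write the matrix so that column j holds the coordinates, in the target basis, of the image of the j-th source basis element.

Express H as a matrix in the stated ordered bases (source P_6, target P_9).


image of 1: (1/6)x^3 + (3/2)x^2 + x - 1/2
image of x: (1/24)x^4 + (1/2)x^3 - 2x + 7/3
image of x^2: (1/60)x^5 + (1/4)x^4 - (1/2)x^2 + (40/3)x - 11/4
image of x^3: (1/120)x^6 + (3/20)x^5 - (1/2)x^3 + (33/2)x^2 - (87/2)x - 163/10
image of x^4: (1/210)x^7 + (1/10)x^6 - (1/2)x^4 + 22x^3 - (159/2)x^2 + (418/5)x + 477/2
image of x^5: (1/336)x^8 + (1/14)x^7 - (1/2)x^5 + (55/2)x^4 - (265/2)x^3 + (387/2)x^2 + 540x - 14727/7
image of x^6: (1/504)x^9 + (3/56)x^8 - (1/2)x^6 + 33x^5 - (795/4)x^4 + 387x^3 + (3303/2)x^2 - (68252/7)x + 128937/8
each image's coordinates form column j of the matrix

the matrix is [[-1/2, 7/3, -11/4, -163/10, 477/2, -14727/7, 128937/8]; [1, -2, 40/3, -87/2, 418/5, 540, -68252/7]; [3/2, 0, -1/2, 33/2, -159/2, 387/2, 3303/2]; [1/6, 1/2, 0, -1/2, 22, -265/2, 387]; [0, 1/24, 1/4, 0, -1/2, 55/2, -795/4]; [0, 0, 1/60, 3/20, 0, -1/2, 33]; [0, 0, 0, 1/120, 1/10, 0, -1/2]; [0, 0, 0, 0, 1/210, 1/14, 0]; [0, 0, 0, 0, 0, 1/336, 3/56]; [0, 0, 0, 0, 0, 0, 1/504]] (rows listed top to bottom)


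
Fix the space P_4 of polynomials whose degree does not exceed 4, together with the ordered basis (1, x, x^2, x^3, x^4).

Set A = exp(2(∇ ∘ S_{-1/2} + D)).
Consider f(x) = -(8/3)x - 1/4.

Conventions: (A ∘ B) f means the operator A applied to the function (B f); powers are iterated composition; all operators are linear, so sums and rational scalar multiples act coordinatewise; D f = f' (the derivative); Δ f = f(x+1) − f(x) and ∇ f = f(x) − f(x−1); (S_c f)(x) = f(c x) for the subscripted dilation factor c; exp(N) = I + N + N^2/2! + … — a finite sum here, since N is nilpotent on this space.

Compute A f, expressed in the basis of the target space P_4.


order-1 term: -8/3
the series for exp(2(∇ ∘ S_{-1/2} + D)) f terminates at order 1
exp(2(∇ ∘ S_{-1/2} + D)) f = -(8/3)x - 35/12

the image equals g(x) = -(8/3)x - 35/12


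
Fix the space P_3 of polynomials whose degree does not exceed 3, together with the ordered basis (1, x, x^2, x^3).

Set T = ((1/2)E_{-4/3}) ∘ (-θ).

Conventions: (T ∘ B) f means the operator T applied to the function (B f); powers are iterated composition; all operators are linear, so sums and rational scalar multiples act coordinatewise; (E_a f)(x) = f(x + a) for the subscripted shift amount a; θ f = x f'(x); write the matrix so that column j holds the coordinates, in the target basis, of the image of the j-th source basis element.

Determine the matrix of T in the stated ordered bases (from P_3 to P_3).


the matrix is [[0, 2/3, -16/9, 32/9]; [0, -1/2, 8/3, -8]; [0, 0, -1, 6]; [0, 0, 0, -3/2]] (rows listed top to bottom)

image of 1: 0
image of x: -(1/2)x + 2/3
image of x^2: -x^2 + (8/3)x - 16/9
image of x^3: -(3/2)x^3 + 6x^2 - 8x + 32/9
each image's coordinates form column j of the matrix


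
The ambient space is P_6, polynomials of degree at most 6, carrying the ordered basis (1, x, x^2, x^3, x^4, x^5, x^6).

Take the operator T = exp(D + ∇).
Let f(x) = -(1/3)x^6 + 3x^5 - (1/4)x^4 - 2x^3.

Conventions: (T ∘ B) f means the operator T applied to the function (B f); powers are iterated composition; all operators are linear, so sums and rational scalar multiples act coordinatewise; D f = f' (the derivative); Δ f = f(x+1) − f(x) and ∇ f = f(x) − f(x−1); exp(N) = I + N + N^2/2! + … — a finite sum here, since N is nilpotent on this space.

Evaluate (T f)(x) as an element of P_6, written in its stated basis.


the image equals g(x) = -(1/3)x^6 - x^5 + (59/4)x^4 + 66x^3 + (127/2)x^2 + 3x + 5/6

order-1 term: -4x^5 + 35x^4 - (116/3)x^3 + (49/2)x^2 - 12x + 19/12
order-2 term: -20x^4 + 160x^3 - 241x^2 + 187x - 757/12
order-3 term: -(160/3)x^3 + 360x^2 - 508x + 265
order-4 term: -80x^2 + 400x - 1072/3
order-5 term: -64x + 176
order-6 term: -64/3
the series for exp(D + ∇) f terminates at order 6
exp(D + ∇) f = -(1/3)x^6 - x^5 + (59/4)x^4 + 66x^3 + (127/2)x^2 + 3x + 5/6


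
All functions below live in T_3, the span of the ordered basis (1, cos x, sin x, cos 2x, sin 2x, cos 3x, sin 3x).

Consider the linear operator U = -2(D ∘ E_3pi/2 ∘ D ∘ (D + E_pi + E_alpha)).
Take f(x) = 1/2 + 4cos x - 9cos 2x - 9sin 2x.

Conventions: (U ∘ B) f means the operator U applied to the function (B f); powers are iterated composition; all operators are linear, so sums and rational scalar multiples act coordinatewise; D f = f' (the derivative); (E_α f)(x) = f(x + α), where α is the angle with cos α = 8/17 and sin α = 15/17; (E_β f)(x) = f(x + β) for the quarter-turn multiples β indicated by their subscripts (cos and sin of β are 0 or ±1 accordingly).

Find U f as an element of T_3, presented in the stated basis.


D f = -4sin x - 18cos 2x + 18sin 2x
E_pi f = 1/2 - 4cos x - 9cos 2x - 9sin 2x
E_alpha f = 1/2 + (32/17)cos x - (60/17)sin x - (711/289)cos 2x + (3609/289)sin 2x
(D + E_pi + E_alpha) f = 1 - (36/17)cos x - (128/17)sin x - (8514/289)cos 2x + (6210/289)sin 2x
D (D + E_pi + E_alpha) f = -(128/17)cos x + (36/17)sin x + (12420/289)cos 2x + (17028/289)sin 2x
E_3pi/2 D (D + E_pi + E_alpha) f = -(36/17)cos x - (128/17)sin x - (12420/289)cos 2x - (17028/289)sin 2x
D E_3pi/2 D (D + E_pi + E_alpha) f = -(128/17)cos x + (36/17)sin x - (34056/289)cos 2x + (24840/289)sin 2x
(-2(D ∘ E_3pi/2 ∘ D ∘ (D + E_pi + E_alpha))) f = (256/17)cos x - (72/17)sin x + (68112/289)cos 2x - (49680/289)sin 2x

the image equals g(x) = (256/17)cos x - (72/17)sin x + (68112/289)cos 2x - (49680/289)sin 2x


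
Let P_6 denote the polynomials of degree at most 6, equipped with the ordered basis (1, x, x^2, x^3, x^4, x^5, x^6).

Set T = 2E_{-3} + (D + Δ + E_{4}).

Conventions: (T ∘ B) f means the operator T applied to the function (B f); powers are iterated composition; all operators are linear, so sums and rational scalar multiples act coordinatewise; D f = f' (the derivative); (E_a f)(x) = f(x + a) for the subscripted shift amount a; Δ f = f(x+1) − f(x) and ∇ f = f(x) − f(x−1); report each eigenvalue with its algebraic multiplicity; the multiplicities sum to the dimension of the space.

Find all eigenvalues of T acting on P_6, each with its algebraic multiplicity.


image of 1: 3
image of x: 3x
image of x^2: 3x^2 + 35
image of x^3: 3x^3 + 105x + 11
image of x^4: 3x^4 + 210x^2 + 44x + 419
image of x^5: 3x^5 + 350x^3 + 110x^2 + 2095x + 539
image of x^6: 3x^6 + 525x^4 + 220x^3 + 6285x^2 + 3234x + 5555
the matrix is upper triangular; its diagonal is (3, 3, 3, 3, 3, 3, 3)
for a triangular matrix the eigenvalues are the diagonal entries, with algebraic multiplicity their repetition count

λ = 3 (multiplicity 7)


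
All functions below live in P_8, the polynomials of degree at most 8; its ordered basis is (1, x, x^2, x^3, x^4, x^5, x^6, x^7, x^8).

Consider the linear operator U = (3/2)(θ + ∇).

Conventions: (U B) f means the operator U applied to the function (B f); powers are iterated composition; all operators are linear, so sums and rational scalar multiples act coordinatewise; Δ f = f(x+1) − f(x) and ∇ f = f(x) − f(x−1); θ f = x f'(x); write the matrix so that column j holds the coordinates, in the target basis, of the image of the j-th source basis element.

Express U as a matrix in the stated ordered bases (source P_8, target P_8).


image of 1: 0
image of x: (3/2)x + 3/2
image of x^2: 3x^2 + 3x - 3/2
image of x^3: (9/2)x^3 + (9/2)x^2 - (9/2)x + 3/2
image of x^4: 6x^4 + 6x^3 - 9x^2 + 6x - 3/2
image of x^5: (15/2)x^5 + (15/2)x^4 - 15x^3 + 15x^2 - (15/2)x + 3/2
image of x^6: 9x^6 + 9x^5 - (45/2)x^4 + 30x^3 - (45/2)x^2 + 9x - 3/2
image of x^7: (21/2)x^7 + (21/2)x^6 - (63/2)x^5 + (105/2)x^4 - (105/2)x^3 + (63/2)x^2 - (21/2)x + 3/2
image of x^8: 12x^8 + 12x^7 - 42x^6 + 84x^5 - 105x^4 + 84x^3 - 42x^2 + 12x - 3/2
each image's coordinates form column j of the matrix

the matrix is [[0, 3/2, -3/2, 3/2, -3/2, 3/2, -3/2, 3/2, -3/2]; [0, 3/2, 3, -9/2, 6, -15/2, 9, -21/2, 12]; [0, 0, 3, 9/2, -9, 15, -45/2, 63/2, -42]; [0, 0, 0, 9/2, 6, -15, 30, -105/2, 84]; [0, 0, 0, 0, 6, 15/2, -45/2, 105/2, -105]; [0, 0, 0, 0, 0, 15/2, 9, -63/2, 84]; [0, 0, 0, 0, 0, 0, 9, 21/2, -42]; [0, 0, 0, 0, 0, 0, 0, 21/2, 12]; [0, 0, 0, 0, 0, 0, 0, 0, 12]] (rows listed top to bottom)


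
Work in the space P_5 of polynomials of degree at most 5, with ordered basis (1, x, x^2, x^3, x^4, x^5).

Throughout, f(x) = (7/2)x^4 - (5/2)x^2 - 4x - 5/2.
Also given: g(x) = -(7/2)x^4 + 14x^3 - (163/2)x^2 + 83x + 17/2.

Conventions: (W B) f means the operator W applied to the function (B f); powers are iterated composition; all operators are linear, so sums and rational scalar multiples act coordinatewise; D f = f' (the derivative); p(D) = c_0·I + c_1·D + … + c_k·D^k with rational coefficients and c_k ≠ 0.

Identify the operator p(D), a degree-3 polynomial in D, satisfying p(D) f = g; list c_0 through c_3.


D^0 f = (7/2)x^4 - (5/2)x^2 - 4x - 5/2
D^1 f = 14x^3 - 5x - 4
D^2 f = 42x^2 - 5
D^3 f = 84x
matching coefficients of g against c_0 f + c_1 Df + … from the top degree down determines the c_i
solution: c_0 = -1, c_1 = 1, c_2 = -2, c_3 = 1

p(D) = -I + D − 2·D^2 + D^3, i.e. c_0 = -1, c_1 = 1, c_2 = -2, c_3 = 1


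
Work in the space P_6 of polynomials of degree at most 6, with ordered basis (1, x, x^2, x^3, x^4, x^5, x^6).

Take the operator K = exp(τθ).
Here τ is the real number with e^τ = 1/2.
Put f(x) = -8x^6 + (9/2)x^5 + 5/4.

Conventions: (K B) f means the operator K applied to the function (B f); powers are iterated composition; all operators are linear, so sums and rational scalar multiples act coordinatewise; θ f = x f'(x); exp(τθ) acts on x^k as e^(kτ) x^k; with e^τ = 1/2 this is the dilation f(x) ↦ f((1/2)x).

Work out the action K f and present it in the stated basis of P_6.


exp(τθ) x^k = e^(kτ) x^k; with e^τ = 1/2 this sends x^k to (1/2)^k x^k
x^5 ↦ 1/32 x^5
x^6 ↦ 1/64 x^6
applying this coordinatewise to f: exp(τθ) f = -(1/8)x^6 + (9/64)x^5 + 5/4

the result is g(x) = -(1/8)x^6 + (9/64)x^5 + 5/4


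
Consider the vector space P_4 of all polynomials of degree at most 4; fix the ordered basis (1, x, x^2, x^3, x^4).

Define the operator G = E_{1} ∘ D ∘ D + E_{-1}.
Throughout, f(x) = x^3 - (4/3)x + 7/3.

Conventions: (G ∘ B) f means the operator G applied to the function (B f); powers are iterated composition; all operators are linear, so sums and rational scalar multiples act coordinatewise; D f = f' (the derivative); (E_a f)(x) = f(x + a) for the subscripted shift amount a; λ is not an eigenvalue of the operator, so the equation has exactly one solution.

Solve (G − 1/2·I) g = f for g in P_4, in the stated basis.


the image equals g(x) = 2x^3 + 12x^2 + (28/3)x - 206/3

write g with unknown coordinates in the stated basis and equate coefficients in (G − 1/2·I) g = f
solving from the highest basis element down gives g = 2x^3 + 12x^2 + (28/3)x - 206/3
check: G g = 2x^3 + 6x^2 + (10/3)x - 32
so G g − 1/2·g = x^3 - (4/3)x + 7/3 = f ✓


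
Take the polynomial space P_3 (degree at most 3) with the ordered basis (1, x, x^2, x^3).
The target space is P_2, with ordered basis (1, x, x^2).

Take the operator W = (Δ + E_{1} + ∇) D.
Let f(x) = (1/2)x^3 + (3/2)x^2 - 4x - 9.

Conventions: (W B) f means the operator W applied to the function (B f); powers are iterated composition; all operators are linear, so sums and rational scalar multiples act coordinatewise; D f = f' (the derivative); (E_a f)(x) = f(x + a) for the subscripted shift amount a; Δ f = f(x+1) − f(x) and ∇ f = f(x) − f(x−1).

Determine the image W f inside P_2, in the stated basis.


g(x) = (3/2)x^2 + 12x + 13/2

D f = (3/2)x^2 + 3x - 4
Δ D f = 3x + 9/2
E_{1} D f = (3/2)x^2 + 6x + 1/2
∇ D f = 3x + 3/2
(Δ + E_{1} + ∇) D f = (3/2)x^2 + 12x + 13/2


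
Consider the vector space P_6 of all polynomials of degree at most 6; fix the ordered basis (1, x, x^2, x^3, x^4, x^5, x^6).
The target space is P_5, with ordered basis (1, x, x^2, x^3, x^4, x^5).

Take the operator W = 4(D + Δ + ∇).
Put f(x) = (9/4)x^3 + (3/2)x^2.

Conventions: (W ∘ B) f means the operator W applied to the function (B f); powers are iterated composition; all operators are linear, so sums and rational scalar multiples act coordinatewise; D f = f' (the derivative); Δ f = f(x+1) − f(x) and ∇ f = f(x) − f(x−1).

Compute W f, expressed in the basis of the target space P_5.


D f = (27/4)x^2 + 3x
Δ f = (27/4)x^2 + (39/4)x + 15/4
∇ f = (27/4)x^2 - (15/4)x + 3/4
(D + Δ + ∇) f = (81/4)x^2 + 9x + 9/2
(4(D + Δ + ∇)) f = 81x^2 + 36x + 18

the image equals g(x) = 81x^2 + 36x + 18


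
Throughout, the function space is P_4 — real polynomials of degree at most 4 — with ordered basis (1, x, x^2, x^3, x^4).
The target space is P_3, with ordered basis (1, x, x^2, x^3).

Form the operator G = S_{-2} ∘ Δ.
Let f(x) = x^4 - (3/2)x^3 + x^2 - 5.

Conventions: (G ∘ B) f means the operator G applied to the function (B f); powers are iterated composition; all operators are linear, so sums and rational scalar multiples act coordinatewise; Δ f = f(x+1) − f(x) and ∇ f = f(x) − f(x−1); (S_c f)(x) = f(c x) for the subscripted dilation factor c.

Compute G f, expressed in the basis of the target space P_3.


Δ f = 4x^3 + (3/2)x^2 + (3/2)x + 1/2
S_{-2} Δ f = -32x^3 + 6x^2 - 3x + 1/2

the image equals g(x) = -32x^3 + 6x^2 - 3x + 1/2


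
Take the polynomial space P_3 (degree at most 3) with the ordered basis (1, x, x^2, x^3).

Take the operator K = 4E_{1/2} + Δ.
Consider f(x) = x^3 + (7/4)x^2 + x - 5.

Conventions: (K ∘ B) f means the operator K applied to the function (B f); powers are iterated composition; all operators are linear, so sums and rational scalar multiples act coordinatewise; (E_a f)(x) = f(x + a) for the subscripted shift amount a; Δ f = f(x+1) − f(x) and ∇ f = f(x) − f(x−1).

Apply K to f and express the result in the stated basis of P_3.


E_{1/2} f = x^3 + (13/4)x^2 + (7/2)x - 63/16
(4E_{1/2}) f = 4x^3 + 13x^2 + 14x - 63/4
Δ f = 3x^2 + (13/2)x + 15/4
(4E_{1/2} + Δ) f = 4x^3 + 16x^2 + (41/2)x - 12

g(x) = 4x^3 + 16x^2 + (41/2)x - 12


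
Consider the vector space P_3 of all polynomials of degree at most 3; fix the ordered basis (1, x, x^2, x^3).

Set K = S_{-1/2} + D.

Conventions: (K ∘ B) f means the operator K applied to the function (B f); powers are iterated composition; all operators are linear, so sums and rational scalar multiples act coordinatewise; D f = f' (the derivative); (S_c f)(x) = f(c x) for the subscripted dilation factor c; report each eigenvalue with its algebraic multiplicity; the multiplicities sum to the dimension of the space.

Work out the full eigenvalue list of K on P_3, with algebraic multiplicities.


image of 1: 1
image of x: -(1/2)x + 1
image of x^2: (1/4)x^2 + 2x
image of x^3: -(1/8)x^3 + 3x^2
the matrix is upper triangular; its diagonal is (1, -1/2, 1/4, -1/8)
for a triangular matrix the eigenvalues are the diagonal entries, with algebraic multiplicity their repetition count

λ = -1/2 (multiplicity 1), λ = -1/8 (multiplicity 1), λ = 1/4 (multiplicity 1), λ = 1 (multiplicity 1)


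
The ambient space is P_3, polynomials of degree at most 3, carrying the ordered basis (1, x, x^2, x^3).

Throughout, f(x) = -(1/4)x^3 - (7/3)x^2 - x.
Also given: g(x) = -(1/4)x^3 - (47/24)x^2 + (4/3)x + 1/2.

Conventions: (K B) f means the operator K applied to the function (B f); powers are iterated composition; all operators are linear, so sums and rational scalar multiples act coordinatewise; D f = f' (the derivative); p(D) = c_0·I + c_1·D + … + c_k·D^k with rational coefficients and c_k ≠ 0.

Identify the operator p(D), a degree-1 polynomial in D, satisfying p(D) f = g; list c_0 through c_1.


D^0 f = -(1/4)x^3 - (7/3)x^2 - x
D^1 f = -(3/4)x^2 - (14/3)x - 1
matching coefficients of g against c_0 f + c_1 Df + … from the top degree down determines the c_i
solution: c_0 = 1, c_1 = -1/2

c_0 = 1, c_1 = -1/2


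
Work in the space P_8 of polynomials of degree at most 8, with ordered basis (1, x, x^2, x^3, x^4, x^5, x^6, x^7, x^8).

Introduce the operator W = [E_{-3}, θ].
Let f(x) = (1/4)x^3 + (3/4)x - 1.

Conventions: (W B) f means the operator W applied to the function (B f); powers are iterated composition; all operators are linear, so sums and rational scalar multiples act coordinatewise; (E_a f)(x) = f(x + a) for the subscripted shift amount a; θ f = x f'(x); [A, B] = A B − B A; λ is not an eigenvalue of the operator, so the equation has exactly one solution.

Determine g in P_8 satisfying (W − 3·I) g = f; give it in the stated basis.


the result is g(x) = -(1/12)x^3 + (1/4)x^2 - (9/4)x + 19/3

write g with unknown coordinates in the stated basis and equate coefficients in (W − 3·I) g = f
solving from the highest basis element down gives g = -(1/12)x^3 + (1/4)x^2 - (9/4)x + 19/3
check: W g = (3/4)x^2 - 6x + 18
so W g − 3·g = (1/4)x^3 + (3/4)x - 1 = f ✓


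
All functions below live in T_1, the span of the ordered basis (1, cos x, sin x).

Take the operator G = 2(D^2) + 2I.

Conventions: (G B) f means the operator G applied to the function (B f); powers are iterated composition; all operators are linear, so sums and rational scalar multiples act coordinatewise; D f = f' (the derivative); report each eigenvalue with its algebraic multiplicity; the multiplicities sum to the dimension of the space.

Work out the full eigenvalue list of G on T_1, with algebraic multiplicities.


λ = 0 (multiplicity 2), λ = 2 (multiplicity 1)

image of 1: 2
image of cos x: 0
image of sin x: 0
the matrix is diagonal; its diagonal is (2, 0, 0)
for a triangular matrix the eigenvalues are the diagonal entries, with algebraic multiplicity their repetition count


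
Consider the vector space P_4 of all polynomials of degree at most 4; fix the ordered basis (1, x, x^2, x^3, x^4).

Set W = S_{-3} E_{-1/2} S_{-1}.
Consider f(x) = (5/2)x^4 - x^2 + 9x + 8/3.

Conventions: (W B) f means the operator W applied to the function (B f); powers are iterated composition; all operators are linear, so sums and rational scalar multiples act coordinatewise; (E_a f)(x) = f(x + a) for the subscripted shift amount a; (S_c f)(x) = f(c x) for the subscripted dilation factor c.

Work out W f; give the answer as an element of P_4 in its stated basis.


S_{-1} f = (5/2)x^4 - x^2 - 9x + 8/3
E_{-1/2} S_{-1} f = (5/2)x^4 - 5x^3 + (11/4)x^2 - (37/4)x + 679/96
S_{-3} (E_{-1/2} S_{-1}) f = (405/2)x^4 + 135x^3 + (99/4)x^2 + (111/4)x + 679/96

the image equals g(x) = (405/2)x^4 + 135x^3 + (99/4)x^2 + (111/4)x + 679/96
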